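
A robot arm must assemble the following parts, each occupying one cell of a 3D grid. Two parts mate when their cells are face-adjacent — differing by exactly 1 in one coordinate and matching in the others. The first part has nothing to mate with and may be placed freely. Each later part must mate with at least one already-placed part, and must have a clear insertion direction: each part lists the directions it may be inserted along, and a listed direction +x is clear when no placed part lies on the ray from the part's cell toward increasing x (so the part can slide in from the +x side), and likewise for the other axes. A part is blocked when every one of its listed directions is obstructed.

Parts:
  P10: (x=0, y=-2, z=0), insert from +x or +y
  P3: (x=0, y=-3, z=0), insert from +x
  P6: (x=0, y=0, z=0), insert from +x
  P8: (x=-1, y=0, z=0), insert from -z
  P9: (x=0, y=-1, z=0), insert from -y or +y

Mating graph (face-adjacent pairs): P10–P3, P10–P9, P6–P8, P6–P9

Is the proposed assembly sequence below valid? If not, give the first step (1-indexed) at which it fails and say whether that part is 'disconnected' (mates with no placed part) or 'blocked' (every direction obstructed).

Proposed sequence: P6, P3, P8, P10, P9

Invalid at step 2 (disconnected)

1. P6@(0, 0, 0) [+x clear] — {P6}
2. P3@(0, -3, 0) — no placed neighbour ⇒ disconnected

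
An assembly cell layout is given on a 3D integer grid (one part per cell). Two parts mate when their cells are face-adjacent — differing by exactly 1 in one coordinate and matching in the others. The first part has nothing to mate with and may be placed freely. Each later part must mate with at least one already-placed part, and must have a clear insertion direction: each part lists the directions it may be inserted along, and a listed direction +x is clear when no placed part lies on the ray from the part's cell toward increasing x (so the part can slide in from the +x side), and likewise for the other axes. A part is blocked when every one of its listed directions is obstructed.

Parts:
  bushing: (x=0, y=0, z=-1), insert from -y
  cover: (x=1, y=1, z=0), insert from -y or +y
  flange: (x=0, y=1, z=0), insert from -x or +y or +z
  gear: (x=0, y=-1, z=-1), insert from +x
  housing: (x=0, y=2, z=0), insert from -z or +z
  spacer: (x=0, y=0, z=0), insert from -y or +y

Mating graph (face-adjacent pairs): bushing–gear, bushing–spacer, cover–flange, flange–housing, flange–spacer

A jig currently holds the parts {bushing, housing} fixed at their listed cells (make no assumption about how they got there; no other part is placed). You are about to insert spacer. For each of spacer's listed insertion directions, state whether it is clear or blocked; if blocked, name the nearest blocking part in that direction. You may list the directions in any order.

+y: blocked by housing; -y: clear

-y: ray from spacer(0, 0, 0) has no placed part ⇒ clear
+y: nearest on ray is housing@(0, 2, 0) ⇒ blocked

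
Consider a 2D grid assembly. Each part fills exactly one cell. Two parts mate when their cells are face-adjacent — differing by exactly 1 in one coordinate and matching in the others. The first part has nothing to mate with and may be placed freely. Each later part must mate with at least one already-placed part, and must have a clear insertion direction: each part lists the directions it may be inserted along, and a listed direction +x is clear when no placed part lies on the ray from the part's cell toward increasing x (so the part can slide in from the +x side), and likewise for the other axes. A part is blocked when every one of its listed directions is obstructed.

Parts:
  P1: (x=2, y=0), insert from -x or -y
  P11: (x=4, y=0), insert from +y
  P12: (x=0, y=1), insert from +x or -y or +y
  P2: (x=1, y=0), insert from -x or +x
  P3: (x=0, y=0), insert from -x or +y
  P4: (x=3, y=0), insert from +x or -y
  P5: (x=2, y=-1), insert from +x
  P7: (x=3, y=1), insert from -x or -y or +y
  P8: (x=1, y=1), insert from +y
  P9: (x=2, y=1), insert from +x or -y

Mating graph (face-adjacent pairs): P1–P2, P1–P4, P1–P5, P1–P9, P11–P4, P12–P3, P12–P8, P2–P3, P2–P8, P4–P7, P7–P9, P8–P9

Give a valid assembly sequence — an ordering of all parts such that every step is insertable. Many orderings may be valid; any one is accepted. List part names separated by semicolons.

P4; P1; P2; P8; P9; P11; P7; P3; P12; P5

1. P4@(3, 0) [+x clear] — {P4}
2. P1@(2, 0) [-x clear] — {P1, P4}
3. P2@(1, 0) [-x clear] — {P1, P2, P4}
4. P8@(1, 1) [+y clear] — {P1, P2, P4, P8}
5. P9@(2, 1) [+x clear] — {P1, P2, P4, P8, P9}
6. P11@(4, 0) [+y clear] — {P1, P11, P2, P4, P8, P9}
7. P7@(3, 1) [+y clear] — {P1, P11, P2, P4, P7, P8, P9}
8. P3@(0, 0) [-x clear] — {P1, P11, P2, P3, P4, P7, P8, P9}
9. P12@(0, 1) [+y clear] — {P1, P11, P12, P2, P3, P4, P7, P8, P9}
10. P5@(2, -1) [+x clear] — {P1, P11, P12, P2, P3, P4, P5, P7, P8, P9}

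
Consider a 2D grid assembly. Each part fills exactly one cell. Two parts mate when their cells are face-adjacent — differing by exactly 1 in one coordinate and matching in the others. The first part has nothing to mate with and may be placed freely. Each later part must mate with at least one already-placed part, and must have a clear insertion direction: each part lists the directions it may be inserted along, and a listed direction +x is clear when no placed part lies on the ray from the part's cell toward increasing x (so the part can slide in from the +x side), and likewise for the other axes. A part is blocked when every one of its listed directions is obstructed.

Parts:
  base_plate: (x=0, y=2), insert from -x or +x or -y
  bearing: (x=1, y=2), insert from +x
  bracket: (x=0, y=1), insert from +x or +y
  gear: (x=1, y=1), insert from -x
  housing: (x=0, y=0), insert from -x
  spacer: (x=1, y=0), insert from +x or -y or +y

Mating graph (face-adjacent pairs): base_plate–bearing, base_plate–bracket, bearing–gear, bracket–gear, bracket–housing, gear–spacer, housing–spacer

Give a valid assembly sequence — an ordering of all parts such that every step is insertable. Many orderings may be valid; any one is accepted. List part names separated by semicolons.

1. gear@(1, 1) [-x clear] — {gear}
2. spacer@(1, 0) [+x clear] — {gear, spacer}
3. housing@(0, 0) [-x clear] — {gear, housing, spacer}
4. bracket@(0, 1) [+y clear] — {bracket, gear, housing, spacer}
5. bearing@(1, 2) [+x clear] — {bearing, bracket, gear, housing, spacer}
6. base_plate@(0, 2) [-x clear] — {base_plate, bearing, bracket, gear, housing, spacer}

gear; spacer; housing; bracket; bearing; base_plate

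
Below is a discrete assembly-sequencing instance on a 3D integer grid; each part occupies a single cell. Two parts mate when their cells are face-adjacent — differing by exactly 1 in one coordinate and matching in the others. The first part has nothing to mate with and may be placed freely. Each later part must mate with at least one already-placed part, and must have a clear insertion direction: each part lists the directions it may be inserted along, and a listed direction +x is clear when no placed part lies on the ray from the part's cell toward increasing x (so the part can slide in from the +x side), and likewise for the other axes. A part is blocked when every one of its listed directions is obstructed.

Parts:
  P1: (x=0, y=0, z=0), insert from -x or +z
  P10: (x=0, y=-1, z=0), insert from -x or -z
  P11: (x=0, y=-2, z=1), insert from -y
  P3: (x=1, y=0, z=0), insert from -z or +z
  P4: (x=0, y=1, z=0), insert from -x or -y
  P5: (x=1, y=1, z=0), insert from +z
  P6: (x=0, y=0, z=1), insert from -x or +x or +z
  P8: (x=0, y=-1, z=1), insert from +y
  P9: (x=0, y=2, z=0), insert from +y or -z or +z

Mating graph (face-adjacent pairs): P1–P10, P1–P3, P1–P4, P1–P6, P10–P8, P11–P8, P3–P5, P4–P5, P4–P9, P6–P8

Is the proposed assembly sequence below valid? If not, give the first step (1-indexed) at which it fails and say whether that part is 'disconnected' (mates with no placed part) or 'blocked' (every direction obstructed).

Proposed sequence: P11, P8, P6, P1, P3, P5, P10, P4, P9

Valid

1. P11@(0, -2, 1) [-y clear] — {P11}
2. P8@(0, -1, 1) [+y clear] — {P11, P8}
3. P6@(0, 0, 1) [-x clear] — {P11, P6, P8}
4. P1@(0, 0, 0) [-x clear] — {P1, P11, P6, P8}
5. P3@(1, 0, 0) [-z clear] — {P1, P11, P3, P6, P8}
6. P5@(1, 1, 0) [+z clear] — {P1, P11, P3, P5, P6, P8}
7. P10@(0, -1, 0) [-x clear] — {P1, P10, P11, P3, P5, P6, P8}
8. P4@(0, 1, 0) [-x clear] — {P1, P10, P11, P3, P4, P5, P6, P8}
9. P9@(0, 2, 0) [+y clear] — {P1, P10, P11, P3, P4, P5, P6, P8, P9}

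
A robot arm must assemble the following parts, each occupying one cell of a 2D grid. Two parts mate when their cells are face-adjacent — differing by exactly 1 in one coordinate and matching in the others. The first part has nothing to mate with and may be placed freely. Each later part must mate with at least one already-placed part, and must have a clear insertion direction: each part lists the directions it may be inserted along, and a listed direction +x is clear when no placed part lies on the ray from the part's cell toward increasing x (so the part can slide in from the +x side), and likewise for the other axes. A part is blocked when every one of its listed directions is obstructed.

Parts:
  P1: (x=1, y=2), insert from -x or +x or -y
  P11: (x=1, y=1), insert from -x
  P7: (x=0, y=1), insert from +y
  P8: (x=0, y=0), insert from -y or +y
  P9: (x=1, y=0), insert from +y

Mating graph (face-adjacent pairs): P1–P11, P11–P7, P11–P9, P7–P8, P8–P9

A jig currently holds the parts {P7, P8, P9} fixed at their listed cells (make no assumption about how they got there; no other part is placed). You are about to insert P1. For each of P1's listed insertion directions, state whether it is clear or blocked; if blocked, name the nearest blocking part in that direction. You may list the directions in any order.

-x: ray from P1(1, 2) has no placed part ⇒ clear
+x: ray from P1(1, 2) has no placed part ⇒ clear
-y: nearest on ray is P9@(1, 0) ⇒ blocked

+x: clear; -x: clear; -y: blocked by P9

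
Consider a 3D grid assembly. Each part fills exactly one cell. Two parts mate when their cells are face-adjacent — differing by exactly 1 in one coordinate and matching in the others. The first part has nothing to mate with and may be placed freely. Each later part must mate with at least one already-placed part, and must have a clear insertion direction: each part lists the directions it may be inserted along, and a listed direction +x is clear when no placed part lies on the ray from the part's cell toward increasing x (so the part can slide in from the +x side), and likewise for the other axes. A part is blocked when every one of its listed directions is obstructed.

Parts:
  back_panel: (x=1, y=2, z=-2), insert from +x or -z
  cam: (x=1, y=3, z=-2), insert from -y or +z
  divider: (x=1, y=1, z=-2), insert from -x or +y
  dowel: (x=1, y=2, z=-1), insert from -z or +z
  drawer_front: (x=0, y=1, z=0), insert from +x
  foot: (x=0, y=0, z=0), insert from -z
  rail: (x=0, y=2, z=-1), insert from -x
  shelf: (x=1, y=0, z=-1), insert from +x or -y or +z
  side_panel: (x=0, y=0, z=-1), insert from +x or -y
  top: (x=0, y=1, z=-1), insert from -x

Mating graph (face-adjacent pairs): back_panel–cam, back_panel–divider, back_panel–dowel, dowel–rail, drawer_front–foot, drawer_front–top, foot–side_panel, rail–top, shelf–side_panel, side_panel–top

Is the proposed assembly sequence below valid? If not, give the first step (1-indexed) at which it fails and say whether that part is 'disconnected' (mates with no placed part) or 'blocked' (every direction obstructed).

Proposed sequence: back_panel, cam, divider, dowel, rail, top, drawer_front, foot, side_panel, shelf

Valid

1. back_panel@(1, 2, -2) [+x clear] — {back_panel}
2. cam@(1, 3, -2) [+z clear] — {back_panel, cam}
3. divider@(1, 1, -2) [-x clear] — {back_panel, cam, divider}
4. dowel@(1, 2, -1) [+z clear] — {back_panel, cam, divider, dowel}
5. rail@(0, 2, -1) [-x clear] — {back_panel, cam, divider, dowel, rail}
6. top@(0, 1, -1) [-x clear] — {back_panel, cam, divider, dowel, rail, top}
7. drawer_front@(0, 1, 0) [+x clear] — {back_panel, cam, divider, dowel, drawer_front, rail, top}
8. foot@(0, 0, 0) [-z clear] — {back_panel, cam, divider, dowel, drawer_front, foot, rail, top}
9. side_panel@(0, 0, -1) [+x clear] — {back_panel, cam, divider, dowel, drawer_front, foot, rail, side_panel, top}
10. shelf@(1, 0, -1) [+x clear] — {back_panel, cam, divider, dowel, drawer_front, foot, rail, shelf, side_panel, top}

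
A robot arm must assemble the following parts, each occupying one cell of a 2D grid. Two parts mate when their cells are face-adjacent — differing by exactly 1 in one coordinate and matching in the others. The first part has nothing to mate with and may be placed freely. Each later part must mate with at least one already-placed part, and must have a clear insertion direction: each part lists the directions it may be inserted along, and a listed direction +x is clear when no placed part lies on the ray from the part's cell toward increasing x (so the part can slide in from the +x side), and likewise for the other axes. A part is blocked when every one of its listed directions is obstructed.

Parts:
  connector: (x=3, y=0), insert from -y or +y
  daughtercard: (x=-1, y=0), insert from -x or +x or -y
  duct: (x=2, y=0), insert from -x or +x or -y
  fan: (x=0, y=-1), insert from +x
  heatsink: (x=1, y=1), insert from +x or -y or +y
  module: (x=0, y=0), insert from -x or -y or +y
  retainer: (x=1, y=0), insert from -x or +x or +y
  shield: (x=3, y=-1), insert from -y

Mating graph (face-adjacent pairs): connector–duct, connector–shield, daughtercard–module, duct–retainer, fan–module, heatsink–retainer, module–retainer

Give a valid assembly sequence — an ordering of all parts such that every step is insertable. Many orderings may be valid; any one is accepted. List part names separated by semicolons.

module; retainer; duct; heatsink; connector; fan; shield; daughtercard

1. module@(0, 0) [-x clear] — {module}
2. retainer@(1, 0) [+x clear] — {module, retainer}
3. duct@(2, 0) [+x clear] — {duct, module, retainer}
4. heatsink@(1, 1) [+x clear] — {duct, heatsink, module, retainer}
5. connector@(3, 0) [-y clear] — {connector, duct, heatsink, module, retainer}
6. fan@(0, -1) [+x clear] — {connector, duct, fan, heatsink, module, retainer}
7. shield@(3, -1) [-y clear] — {connector, duct, fan, heatsink, module, retainer, shield}
8. daughtercard@(-1, 0) [-x clear] — {connector, daughtercard, duct, fan, heatsink, module, retainer, shield}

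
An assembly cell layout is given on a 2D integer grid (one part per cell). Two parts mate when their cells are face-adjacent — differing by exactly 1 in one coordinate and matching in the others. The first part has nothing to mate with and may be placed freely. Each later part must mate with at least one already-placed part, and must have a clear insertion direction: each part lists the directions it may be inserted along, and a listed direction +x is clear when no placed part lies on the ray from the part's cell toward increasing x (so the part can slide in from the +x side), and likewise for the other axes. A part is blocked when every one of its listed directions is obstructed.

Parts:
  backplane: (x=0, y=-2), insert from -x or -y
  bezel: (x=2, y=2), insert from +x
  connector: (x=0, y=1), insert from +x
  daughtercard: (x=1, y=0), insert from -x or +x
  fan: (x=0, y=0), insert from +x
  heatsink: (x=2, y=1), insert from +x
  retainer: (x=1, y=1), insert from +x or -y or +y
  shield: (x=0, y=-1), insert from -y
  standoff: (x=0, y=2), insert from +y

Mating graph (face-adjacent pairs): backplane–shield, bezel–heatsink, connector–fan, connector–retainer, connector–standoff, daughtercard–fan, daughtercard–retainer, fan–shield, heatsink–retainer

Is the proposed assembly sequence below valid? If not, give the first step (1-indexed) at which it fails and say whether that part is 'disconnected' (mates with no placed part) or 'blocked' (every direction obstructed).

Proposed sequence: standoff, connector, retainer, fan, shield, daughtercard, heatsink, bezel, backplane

1. standoff@(0, 2) [+y clear] — {standoff}
2. connector@(0, 1) [+x clear] — {connector, standoff}
3. retainer@(1, 1) [+x clear] — {connector, retainer, standoff}
4. fan@(0, 0) [+x clear] — {connector, fan, retainer, standoff}
5. shield@(0, -1) [-y clear] — {connector, fan, retainer, shield, standoff}
6. daughtercard@(1, 0) [+x clear] — {connector, daughtercard, fan, retainer, shield, standoff}
7. heatsink@(2, 1) [+x clear] — {connector, daughtercard, fan, heatsink, retainer, shield, standoff}
8. bezel@(2, 2) [+x clear] — {bezel, connector, daughtercard, fan, heatsink, retainer, shield, standoff}
9. backplane@(0, -2) [-x clear] — {backplane, bezel, connector, daughtercard, fan, heatsink, retainer, shield, standoff}

Valid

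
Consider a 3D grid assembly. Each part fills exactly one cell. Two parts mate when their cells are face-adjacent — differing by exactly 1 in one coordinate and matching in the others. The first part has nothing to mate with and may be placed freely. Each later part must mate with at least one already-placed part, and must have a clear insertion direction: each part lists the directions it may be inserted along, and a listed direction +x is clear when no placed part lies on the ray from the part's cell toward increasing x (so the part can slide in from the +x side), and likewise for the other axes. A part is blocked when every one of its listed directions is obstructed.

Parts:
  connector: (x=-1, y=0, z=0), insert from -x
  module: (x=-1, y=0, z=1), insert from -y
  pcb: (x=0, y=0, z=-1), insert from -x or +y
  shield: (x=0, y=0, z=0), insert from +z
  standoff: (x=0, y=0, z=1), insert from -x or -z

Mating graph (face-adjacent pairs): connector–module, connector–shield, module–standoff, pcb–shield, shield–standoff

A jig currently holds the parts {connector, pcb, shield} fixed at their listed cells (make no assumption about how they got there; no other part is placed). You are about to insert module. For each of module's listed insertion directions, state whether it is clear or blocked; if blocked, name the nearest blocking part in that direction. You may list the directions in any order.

-y: clear

-y: ray from module(-1, 0, 1) has no placed part ⇒ clear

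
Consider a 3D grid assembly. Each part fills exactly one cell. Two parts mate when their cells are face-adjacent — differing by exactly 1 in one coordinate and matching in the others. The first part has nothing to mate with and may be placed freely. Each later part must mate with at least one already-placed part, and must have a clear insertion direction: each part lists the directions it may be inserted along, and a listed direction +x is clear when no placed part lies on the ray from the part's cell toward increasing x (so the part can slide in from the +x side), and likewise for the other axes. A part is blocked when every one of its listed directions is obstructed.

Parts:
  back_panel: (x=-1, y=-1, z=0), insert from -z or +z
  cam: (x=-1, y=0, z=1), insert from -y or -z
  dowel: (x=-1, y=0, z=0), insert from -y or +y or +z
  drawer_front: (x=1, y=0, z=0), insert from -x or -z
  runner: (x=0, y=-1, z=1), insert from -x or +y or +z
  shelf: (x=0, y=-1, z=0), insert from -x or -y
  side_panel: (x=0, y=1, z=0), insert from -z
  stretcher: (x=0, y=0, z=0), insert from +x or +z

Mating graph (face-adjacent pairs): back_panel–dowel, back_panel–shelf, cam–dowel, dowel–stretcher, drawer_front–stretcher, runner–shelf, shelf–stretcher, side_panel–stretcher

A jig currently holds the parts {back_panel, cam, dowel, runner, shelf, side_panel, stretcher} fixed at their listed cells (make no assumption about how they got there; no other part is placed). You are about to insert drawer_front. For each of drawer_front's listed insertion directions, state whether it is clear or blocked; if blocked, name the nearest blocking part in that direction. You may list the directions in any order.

-x: blocked by stretcher; -z: clear

-x: nearest on ray is stretcher@(0, 0, 0) ⇒ blocked
-z: ray from drawer_front(1, 0, 0) has no placed part ⇒ clear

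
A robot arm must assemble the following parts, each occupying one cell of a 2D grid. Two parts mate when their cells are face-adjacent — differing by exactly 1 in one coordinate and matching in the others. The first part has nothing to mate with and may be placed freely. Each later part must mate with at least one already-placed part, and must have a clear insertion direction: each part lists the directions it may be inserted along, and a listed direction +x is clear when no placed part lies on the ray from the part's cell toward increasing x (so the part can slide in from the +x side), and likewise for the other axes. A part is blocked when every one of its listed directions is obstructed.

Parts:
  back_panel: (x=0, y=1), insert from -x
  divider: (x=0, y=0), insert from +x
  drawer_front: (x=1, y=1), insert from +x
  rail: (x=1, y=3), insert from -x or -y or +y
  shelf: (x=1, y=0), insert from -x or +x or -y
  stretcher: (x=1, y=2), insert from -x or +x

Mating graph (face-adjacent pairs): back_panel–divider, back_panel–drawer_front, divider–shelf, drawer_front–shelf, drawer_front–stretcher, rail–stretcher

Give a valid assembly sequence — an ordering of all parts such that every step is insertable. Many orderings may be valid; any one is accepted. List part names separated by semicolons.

stretcher; drawer_front; back_panel; divider; shelf; rail

1. stretcher@(1, 2) [-x clear] — {stretcher}
2. drawer_front@(1, 1) [+x clear] — {drawer_front, stretcher}
3. back_panel@(0, 1) [-x clear] — {back_panel, drawer_front, stretcher}
4. divider@(0, 0) [+x clear] — {back_panel, divider, drawer_front, stretcher}
5. shelf@(1, 0) [+x clear] — {back_panel, divider, drawer_front, shelf, stretcher}
6. rail@(1, 3) [-x clear] — {back_panel, divider, drawer_front, rail, shelf, stretcher}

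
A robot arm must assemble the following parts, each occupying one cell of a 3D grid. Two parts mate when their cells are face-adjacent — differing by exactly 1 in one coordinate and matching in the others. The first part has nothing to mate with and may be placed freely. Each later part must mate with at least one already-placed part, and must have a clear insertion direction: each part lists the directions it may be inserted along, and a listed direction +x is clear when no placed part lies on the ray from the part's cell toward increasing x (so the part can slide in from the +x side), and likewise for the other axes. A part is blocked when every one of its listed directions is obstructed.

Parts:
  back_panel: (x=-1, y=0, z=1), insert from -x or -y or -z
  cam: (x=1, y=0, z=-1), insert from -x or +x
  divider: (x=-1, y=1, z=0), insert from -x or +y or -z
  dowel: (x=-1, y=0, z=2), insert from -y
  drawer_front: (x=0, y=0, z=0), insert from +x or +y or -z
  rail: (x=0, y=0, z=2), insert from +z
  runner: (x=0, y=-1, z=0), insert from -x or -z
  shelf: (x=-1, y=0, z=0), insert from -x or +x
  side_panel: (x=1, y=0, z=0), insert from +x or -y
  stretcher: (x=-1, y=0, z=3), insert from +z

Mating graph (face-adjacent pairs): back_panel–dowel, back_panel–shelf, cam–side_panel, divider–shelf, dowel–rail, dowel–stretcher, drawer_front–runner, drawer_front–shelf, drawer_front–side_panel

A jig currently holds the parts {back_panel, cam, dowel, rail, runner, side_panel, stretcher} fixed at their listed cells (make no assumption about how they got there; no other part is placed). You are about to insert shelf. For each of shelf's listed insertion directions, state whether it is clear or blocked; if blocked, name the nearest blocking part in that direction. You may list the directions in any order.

-x: ray from shelf(-1, 0, 0) has no placed part ⇒ clear
+x: nearest on ray is side_panel@(1, 0, 0) ⇒ blocked

+x: blocked by side_panel; -x: clear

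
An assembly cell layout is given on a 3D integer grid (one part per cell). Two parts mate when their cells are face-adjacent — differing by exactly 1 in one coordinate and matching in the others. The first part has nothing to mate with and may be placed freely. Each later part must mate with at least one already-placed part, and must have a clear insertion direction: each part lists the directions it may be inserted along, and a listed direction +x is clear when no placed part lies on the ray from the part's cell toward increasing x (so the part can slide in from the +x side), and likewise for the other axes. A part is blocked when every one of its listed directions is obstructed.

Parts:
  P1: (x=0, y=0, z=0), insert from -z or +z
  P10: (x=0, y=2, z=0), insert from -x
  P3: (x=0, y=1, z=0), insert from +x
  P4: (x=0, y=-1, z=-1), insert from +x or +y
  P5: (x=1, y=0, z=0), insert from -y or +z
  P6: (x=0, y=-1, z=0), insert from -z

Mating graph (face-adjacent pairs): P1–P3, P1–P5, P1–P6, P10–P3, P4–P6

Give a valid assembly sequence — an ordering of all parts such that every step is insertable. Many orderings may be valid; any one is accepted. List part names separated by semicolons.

P5; P1; P6; P4; P3; P10

1. P5@(1, 0, 0) [-y clear] — {P5}
2. P1@(0, 0, 0) [-z clear] — {P1, P5}
3. P6@(0, -1, 0) [-z clear] — {P1, P5, P6}
4. P4@(0, -1, -1) [+x clear] — {P1, P4, P5, P6}
5. P3@(0, 1, 0) [+x clear] — {P1, P3, P4, P5, P6}
6. P10@(0, 2, 0) [-x clear] — {P1, P10, P3, P4, P5, P6}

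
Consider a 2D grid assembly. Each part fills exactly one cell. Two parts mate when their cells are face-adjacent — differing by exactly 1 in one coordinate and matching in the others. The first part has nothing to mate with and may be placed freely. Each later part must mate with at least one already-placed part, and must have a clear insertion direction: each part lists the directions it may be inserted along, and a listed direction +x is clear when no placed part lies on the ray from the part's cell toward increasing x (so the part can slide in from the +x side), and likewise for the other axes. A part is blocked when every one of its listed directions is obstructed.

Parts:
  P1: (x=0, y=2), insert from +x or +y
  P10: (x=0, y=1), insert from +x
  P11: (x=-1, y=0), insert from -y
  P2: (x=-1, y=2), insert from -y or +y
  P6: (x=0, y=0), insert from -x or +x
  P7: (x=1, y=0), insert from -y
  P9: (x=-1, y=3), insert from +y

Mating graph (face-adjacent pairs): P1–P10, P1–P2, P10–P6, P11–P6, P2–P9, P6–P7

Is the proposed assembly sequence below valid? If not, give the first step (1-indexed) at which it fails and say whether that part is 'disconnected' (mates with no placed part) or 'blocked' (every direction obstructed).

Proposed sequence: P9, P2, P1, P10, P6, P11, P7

Valid

1. P9@(-1, 3) [+y clear] — {P9}
2. P2@(-1, 2) [-y clear] — {P2, P9}
3. P1@(0, 2) [+x clear] — {P1, P2, P9}
4. P10@(0, 1) [+x clear] — {P1, P10, P2, P9}
5. P6@(0, 0) [-x clear] — {P1, P10, P2, P6, P9}
6. P11@(-1, 0) [-y clear] — {P1, P10, P11, P2, P6, P9}
7. P7@(1, 0) [-y clear] — {P1, P10, P11, P2, P6, P7, P9}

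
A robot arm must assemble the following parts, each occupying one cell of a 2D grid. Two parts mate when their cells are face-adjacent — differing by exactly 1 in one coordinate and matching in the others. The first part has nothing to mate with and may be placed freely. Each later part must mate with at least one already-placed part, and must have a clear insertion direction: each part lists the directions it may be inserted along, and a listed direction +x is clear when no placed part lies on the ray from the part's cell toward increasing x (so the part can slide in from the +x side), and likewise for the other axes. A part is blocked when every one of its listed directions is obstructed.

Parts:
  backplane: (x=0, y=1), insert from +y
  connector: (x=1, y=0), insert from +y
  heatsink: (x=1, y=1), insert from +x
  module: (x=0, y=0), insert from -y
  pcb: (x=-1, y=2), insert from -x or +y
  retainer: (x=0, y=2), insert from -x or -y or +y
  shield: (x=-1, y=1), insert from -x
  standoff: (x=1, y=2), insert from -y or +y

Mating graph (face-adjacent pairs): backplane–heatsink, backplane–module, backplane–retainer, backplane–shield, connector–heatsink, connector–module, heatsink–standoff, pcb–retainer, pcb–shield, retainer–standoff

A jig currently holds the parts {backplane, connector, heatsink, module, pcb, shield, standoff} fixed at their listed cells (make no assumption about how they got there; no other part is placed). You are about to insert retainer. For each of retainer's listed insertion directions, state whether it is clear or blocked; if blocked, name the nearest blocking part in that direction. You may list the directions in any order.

+y: clear; -x: blocked by pcb; -y: blocked by backplane

-x: nearest on ray is pcb@(-1, 2) ⇒ blocked
-y: nearest on ray is backplane@(0, 1) ⇒ blocked
+y: ray from retainer(0, 2) has no placed part ⇒ clear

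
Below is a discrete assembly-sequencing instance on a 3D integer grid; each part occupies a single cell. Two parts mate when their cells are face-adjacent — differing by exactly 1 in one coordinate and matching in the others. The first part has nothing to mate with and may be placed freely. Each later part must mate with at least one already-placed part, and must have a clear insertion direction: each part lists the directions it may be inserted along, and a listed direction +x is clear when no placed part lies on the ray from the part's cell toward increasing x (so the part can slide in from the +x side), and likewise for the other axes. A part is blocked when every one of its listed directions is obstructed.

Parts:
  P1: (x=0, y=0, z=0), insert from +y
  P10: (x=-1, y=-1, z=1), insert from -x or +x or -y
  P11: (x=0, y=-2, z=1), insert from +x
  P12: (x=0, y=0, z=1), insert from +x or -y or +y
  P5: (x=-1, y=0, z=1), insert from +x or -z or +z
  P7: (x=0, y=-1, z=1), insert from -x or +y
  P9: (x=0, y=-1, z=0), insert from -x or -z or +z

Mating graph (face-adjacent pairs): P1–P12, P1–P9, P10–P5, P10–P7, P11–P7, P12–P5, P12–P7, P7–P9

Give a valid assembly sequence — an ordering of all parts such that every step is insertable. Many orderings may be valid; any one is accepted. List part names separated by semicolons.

1. P11@(0, -2, 1) [+x clear] — {P11}
2. P7@(0, -1, 1) [-x clear] — {P11, P7}
3. P10@(-1, -1, 1) [-x clear] — {P10, P11, P7}
4. P5@(-1, 0, 1) [+x clear] — {P10, P11, P5, P7}
5. P9@(0, -1, 0) [-x clear] — {P10, P11, P5, P7, P9}
6. P1@(0, 0, 0) [+y clear] — {P1, P10, P11, P5, P7, P9}
7. P12@(0, 0, 1) [+x clear] — {P1, P10, P11, P12, P5, P7, P9}

P11; P7; P10; P5; P9; P1; P12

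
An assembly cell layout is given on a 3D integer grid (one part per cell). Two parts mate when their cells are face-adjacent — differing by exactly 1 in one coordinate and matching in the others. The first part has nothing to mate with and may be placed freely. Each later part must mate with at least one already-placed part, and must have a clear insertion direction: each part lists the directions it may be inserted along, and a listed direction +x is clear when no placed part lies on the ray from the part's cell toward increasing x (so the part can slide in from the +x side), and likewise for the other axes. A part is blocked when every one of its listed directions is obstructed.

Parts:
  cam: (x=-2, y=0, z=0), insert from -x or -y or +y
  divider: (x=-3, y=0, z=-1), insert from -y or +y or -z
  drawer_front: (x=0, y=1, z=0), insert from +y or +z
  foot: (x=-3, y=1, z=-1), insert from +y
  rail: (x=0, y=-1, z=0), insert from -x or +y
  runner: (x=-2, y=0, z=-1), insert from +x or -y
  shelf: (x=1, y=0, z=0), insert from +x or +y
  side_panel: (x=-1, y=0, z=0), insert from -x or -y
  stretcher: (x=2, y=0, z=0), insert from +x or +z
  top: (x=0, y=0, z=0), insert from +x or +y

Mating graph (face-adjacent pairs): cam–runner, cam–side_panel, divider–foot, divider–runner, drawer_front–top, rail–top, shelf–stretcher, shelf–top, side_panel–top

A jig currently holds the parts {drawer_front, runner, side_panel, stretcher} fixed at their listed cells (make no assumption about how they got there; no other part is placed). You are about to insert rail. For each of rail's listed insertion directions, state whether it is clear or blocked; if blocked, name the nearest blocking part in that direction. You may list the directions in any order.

+y: blocked by drawer_front; -x: clear

-x: ray from rail(0, -1, 0) has no placed part ⇒ clear
+y: nearest on ray is drawer_front@(0, 1, 0) ⇒ blocked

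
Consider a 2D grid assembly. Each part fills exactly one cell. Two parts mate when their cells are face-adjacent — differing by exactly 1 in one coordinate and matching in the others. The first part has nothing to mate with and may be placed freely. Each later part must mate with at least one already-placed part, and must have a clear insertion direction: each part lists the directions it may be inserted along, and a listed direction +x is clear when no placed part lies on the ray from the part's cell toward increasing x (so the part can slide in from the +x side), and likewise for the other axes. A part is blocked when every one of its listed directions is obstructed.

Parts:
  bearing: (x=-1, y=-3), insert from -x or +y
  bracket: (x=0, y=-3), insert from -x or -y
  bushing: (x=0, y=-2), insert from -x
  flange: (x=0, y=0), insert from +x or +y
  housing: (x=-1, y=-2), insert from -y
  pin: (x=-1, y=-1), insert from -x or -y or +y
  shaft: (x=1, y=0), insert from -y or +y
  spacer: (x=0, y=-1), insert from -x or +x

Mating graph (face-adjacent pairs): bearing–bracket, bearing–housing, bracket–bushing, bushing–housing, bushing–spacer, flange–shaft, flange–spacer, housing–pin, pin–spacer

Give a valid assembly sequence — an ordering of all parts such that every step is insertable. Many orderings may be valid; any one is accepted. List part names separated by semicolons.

bracket; bushing; spacer; pin; flange; shaft; housing; bearing

1. bracket@(0, -3) [-x clear] — {bracket}
2. bushing@(0, -2) [-x clear] — {bracket, bushing}
3. spacer@(0, -1) [-x clear] — {bracket, bushing, spacer}
4. pin@(-1, -1) [-x clear] — {bracket, bushing, pin, spacer}
5. flange@(0, 0) [+x clear] — {bracket, bushing, flange, pin, spacer}
6. shaft@(1, 0) [-y clear] — {bracket, bushing, flange, pin, shaft, spacer}
7. housing@(-1, -2) [-y clear] — {bracket, bushing, flange, housing, pin, shaft, spacer}
8. bearing@(-1, -3) [-x clear] — {bearing, bracket, bushing, flange, housing, pin, shaft, spacer}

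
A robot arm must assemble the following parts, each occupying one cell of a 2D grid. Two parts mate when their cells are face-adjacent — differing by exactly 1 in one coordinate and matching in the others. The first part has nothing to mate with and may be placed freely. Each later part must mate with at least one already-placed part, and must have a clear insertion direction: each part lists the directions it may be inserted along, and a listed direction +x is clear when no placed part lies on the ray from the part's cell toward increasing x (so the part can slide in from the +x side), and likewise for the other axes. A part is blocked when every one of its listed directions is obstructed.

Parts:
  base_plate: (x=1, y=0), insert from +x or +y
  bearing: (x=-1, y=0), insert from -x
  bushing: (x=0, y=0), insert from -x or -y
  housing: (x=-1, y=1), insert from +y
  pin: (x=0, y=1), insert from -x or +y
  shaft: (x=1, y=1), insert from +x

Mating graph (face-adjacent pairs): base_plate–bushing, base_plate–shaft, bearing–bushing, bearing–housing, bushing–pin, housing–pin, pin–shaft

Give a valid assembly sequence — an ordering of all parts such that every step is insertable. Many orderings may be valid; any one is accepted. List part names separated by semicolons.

1. housing@(-1, 1) [+y clear] — {housing}
2. pin@(0, 1) [+y clear] — {housing, pin}
3. shaft@(1, 1) [+x clear] — {housing, pin, shaft}
4. bushing@(0, 0) [-x clear] — {bushing, housing, pin, shaft}
5. bearing@(-1, 0) [-x clear] — {bearing, bushing, housing, pin, shaft}
6. base_plate@(1, 0) [+x clear] — {base_plate, bearing, bushing, housing, pin, shaft}

housing; pin; shaft; bushing; bearing; base_plate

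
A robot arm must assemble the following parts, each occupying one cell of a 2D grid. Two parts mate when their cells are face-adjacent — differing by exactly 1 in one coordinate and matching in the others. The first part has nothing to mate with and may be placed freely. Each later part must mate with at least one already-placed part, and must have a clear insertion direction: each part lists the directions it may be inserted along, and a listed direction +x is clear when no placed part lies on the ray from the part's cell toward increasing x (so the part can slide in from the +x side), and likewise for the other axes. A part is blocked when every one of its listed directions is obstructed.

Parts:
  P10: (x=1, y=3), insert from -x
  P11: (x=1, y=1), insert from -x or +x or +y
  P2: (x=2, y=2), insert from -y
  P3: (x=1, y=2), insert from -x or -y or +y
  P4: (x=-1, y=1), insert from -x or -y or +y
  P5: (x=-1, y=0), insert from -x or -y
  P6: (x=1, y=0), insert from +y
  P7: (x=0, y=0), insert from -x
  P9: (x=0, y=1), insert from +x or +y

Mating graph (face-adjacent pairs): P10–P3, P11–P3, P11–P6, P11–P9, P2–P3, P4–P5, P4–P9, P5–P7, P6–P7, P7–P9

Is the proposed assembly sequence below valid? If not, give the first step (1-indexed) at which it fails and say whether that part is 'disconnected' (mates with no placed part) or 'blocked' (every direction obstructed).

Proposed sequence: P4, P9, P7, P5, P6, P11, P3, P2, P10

1. P4@(-1, 1) [-x clear] — {P4}
2. P9@(0, 1) [+x clear] — {P4, P9}
3. P7@(0, 0) [-x clear] — {P4, P7, P9}
4. P5@(-1, 0) [-x clear] — {P4, P5, P7, P9}
5. P6@(1, 0) [+y clear] — {P4, P5, P6, P7, P9}
6. P11@(1, 1) [+x clear] — {P11, P4, P5, P6, P7, P9}
7. P3@(1, 2) [-x clear] — {P11, P3, P4, P5, P6, P7, P9}
8. P2@(2, 2) [-y clear] — {P11, P2, P3, P4, P5, P6, P7, P9}
9. P10@(1, 3) [-x clear] — {P10, P11, P2, P3, P4, P5, P6, P7, P9}

Valid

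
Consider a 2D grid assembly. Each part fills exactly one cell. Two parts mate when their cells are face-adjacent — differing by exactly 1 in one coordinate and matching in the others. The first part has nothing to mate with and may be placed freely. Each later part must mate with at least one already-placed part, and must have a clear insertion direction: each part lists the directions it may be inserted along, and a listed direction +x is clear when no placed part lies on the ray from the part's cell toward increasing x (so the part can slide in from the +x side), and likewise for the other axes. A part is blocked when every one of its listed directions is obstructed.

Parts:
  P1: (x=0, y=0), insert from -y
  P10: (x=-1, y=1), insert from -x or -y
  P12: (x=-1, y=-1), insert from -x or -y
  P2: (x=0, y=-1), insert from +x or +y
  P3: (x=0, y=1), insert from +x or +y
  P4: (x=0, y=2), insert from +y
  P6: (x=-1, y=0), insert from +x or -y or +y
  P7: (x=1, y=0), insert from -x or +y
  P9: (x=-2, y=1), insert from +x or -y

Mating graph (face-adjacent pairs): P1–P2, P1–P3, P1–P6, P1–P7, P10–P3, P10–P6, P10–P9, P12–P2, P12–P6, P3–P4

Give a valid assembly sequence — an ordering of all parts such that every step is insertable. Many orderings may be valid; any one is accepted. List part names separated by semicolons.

1. P12@(-1, -1) [-x clear] — {P12}
2. P6@(-1, 0) [+x clear] — {P12, P6}
3. P10@(-1, 1) [-x clear] — {P10, P12, P6}
4. P9@(-2, 1) [-y clear] — {P10, P12, P6, P9}
5. P3@(0, 1) [+x clear] — {P10, P12, P3, P6, P9}
6. P4@(0, 2) [+y clear] — {P10, P12, P3, P4, P6, P9}
7. P1@(0, 0) [-y clear] — {P1, P10, P12, P3, P4, P6, P9}
8. P2@(0, -1) [+x clear] — {P1, P10, P12, P2, P3, P4, P6, P9}
9. P7@(1, 0) [+y clear] — {P1, P10, P12, P2, P3, P4, P6, P7, P9}

P12; P6; P10; P9; P3; P4; P1; P2; P7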